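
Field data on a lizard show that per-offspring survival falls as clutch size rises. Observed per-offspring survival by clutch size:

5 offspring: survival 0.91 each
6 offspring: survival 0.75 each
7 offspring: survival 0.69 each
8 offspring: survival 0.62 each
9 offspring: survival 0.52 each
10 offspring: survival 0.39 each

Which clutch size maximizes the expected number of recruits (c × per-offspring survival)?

8

Expected recruits = c × s(c):
  c=5: 5 × 0.91 = 4.550
  c=6: 6 × 0.75 = 4.500
  c=7: 7 × 0.69 = 4.830
  c=8: 8 × 0.62 = 4.960
  c=9: 9 × 0.52 = 4.680
  c=10: 10 × 0.39 = 3.900
Maximum at c = 8 (4.960 recruits).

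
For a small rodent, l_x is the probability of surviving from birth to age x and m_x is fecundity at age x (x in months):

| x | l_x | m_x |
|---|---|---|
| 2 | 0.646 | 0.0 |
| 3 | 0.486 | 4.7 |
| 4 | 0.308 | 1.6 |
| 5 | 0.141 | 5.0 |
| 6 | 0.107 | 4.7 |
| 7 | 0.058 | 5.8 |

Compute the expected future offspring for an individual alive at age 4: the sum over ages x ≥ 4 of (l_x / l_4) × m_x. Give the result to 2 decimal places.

l_4 = 0.308. Conditional survival from age 4 to x is l_x / l_4.
  x=4: (0.308/0.308) × 1.6 = 1.6000
  x=5: (0.141/0.308) × 5.0 = 2.2890
  x=6: (0.107/0.308) × 4.7 = 1.6328
  x=7: (0.058/0.308) × 5.8 = 1.0922
Sum = 1.6000 + 2.2890 + 1.6328 + 1.0922 = 6.6140

6.61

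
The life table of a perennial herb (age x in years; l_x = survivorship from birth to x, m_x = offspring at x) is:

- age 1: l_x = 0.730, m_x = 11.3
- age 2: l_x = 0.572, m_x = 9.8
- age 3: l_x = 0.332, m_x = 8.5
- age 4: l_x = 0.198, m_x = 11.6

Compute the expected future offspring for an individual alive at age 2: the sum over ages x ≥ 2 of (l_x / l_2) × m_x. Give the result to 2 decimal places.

18.75

l_2 = 0.572. Conditional survival from age 2 to x is l_x / l_2.
  x=2: (0.572/0.572) × 9.8 = 9.8000
  x=3: (0.332/0.572) × 8.5 = 4.9336
  x=4: (0.198/0.572) × 11.6 = 4.0154
Sum = 9.8000 + 4.9336 + 4.0154 = 18.7490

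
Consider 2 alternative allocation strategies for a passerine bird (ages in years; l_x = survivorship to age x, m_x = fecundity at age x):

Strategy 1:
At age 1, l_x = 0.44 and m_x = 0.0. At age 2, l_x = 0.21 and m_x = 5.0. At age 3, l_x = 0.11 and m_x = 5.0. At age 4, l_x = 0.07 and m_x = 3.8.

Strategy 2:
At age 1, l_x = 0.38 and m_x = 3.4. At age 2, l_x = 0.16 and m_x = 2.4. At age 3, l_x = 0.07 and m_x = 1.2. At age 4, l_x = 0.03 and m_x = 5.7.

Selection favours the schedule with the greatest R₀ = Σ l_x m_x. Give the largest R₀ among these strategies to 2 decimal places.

1.93

Strategy 1: R₀ = 0.44×0.0 + 0.21×5.0 + 0.11×5.0 + 0.07×3.8 = 1.8660
Strategy 2: R₀ = 0.38×3.4 + 0.16×2.4 + 0.07×1.2 + 0.03×5.7 = 1.9310
Highest R₀: strategy 2 with 1.9310.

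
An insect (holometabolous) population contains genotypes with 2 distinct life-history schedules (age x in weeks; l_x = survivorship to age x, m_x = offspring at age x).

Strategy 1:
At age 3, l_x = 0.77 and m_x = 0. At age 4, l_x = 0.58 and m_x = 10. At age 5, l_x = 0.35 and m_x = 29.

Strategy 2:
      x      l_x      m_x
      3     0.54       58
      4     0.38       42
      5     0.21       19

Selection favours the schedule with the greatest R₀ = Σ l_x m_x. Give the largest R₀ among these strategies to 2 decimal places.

51.27

Strategy 1: R₀ = 0.77×0 + 0.58×10 + 0.35×29 = 15.9500
Strategy 2: R₀ = 0.54×58 + 0.38×42 + 0.21×19 = 51.2700
Highest R₀: strategy 2 with 51.2700.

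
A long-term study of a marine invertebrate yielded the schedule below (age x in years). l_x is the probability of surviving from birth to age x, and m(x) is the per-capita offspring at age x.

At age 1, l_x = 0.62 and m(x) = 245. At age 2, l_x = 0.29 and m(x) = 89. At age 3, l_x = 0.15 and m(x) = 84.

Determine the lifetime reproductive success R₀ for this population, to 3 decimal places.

R₀ = Σ l_x m(x):
  age 1: 0.62 × 245 = 151.9000
  age 2: 0.29 × 89 = 25.8100
  age 3: 0.15 × 84 = 12.6000
R₀ = 151.9000 + 25.8100 + 12.6000 = 190.3100

190.310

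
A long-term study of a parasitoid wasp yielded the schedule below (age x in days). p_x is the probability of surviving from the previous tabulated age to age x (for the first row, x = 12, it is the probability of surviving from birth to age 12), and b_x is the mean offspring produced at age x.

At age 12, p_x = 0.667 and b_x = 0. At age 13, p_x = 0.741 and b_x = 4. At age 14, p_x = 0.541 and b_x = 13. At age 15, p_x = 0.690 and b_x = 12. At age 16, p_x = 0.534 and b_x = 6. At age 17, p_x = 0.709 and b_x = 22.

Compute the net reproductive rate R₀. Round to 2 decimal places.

9.79

Survivorship from birth: l_x = p_12·p_13·…·p_x.
  l_12 = 0.66700
  l_13 = 0.49425
  l_14 = 0.26739
  l_15 = 0.18450
  l_16 = 0.09852
  l_17 = 0.06985
R₀ = Σ l_x b_x:
  age 12: 0.66700 × 0 = 0.0000
  age 13: 0.49425 × 4 = 1.9770
  age 14: 0.26739 × 13 = 3.4761
  age 15: 0.18450 × 12 = 2.2140
  age 16: 0.09852 × 6 = 0.5911
  age 17: 0.06985 × 22 = 1.5367
R₀ = 0.0000 + 1.9770 + 3.4761 + 2.2140 + 0.5911 + 1.5367 = 9.7949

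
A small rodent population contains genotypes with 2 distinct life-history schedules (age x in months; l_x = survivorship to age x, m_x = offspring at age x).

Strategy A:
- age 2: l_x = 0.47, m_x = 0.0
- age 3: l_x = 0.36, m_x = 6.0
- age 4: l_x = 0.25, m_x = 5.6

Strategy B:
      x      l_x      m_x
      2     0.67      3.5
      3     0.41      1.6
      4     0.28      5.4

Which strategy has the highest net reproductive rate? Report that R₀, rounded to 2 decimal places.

Strategy A: R₀ = 0.47×0.0 + 0.36×6.0 + 0.25×5.6 = 3.5600
Strategy B: R₀ = 0.67×3.5 + 0.41×1.6 + 0.28×5.4 = 4.5130
Highest R₀: strategy B with 4.5130.

4.51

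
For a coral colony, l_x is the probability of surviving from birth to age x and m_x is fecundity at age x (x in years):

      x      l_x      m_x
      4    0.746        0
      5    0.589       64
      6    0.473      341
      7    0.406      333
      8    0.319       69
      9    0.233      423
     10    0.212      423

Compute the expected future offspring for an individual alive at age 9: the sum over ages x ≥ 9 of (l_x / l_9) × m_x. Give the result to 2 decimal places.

l_9 = 0.233. Conditional survival from age 9 to x is l_x / l_9.
  x=9: (0.233/0.233) × 423 = 423.0000
  x=10: (0.212/0.233) × 423 = 384.8755
Sum = 423.0000 + 384.8755 = 807.8755

807.88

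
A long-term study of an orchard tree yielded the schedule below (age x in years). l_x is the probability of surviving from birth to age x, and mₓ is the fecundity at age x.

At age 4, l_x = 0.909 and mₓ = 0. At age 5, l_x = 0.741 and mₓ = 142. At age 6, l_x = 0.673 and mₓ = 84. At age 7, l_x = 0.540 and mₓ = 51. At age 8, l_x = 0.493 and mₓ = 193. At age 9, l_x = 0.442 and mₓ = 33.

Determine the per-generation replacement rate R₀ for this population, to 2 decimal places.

299.03

R₀ = Σ l_x mₓ:
  age 4: 0.909 × 0 = 0.0000
  age 5: 0.741 × 142 = 105.2220
  age 6: 0.673 × 84 = 56.5320
  age 7: 0.540 × 51 = 27.5400
  age 8: 0.493 × 193 = 95.1490
  age 9: 0.442 × 33 = 14.5860
R₀ = 0.0000 + 105.2220 + 56.5320 + 27.5400 + 95.1490 + 14.5860 = 299.0290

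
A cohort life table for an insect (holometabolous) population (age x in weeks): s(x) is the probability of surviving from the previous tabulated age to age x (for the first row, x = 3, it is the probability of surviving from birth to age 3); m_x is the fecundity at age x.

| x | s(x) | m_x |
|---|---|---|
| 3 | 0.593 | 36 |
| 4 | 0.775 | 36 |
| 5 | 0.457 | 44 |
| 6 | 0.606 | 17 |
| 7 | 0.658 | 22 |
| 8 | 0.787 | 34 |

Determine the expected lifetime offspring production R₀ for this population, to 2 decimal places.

Survivorship from birth: l_x = s_3·s_4·…·s_x.
  l_3 = 0.59300
  l_4 = 0.45958
  l_5 = 0.21003
  l_6 = 0.12728
  l_7 = 0.08375
  l_8 = 0.06591
R₀ = Σ l_x m_x:
  age 3: 0.59300 × 36 = 21.3480
  age 4: 0.45958 × 36 = 16.5449
  age 5: 0.21003 × 44 = 9.2413
  age 6: 0.12728 × 17 = 2.1638
  age 7: 0.08375 × 22 = 1.8425
  age 8: 0.06591 × 34 = 2.2409
R₀ = 21.3480 + 16.5449 + 9.2413 + 2.1638 + 1.8425 + 2.2409 = 53.3814

53.38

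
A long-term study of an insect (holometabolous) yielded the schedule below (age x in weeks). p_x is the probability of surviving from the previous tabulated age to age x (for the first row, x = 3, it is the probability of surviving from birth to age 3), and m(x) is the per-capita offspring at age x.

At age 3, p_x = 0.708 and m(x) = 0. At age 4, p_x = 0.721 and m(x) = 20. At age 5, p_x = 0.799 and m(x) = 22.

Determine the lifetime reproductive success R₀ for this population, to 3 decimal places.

19.182

Survivorship from birth: l_x = p_3·p_4·…·p_x.
  l_3 = 0.70800
  l_4 = 0.51047
  l_5 = 0.40786
R₀ = Σ l_x m(x):
  age 3: 0.70800 × 0 = 0.0000
  age 4: 0.51047 × 20 = 10.2094
  age 5: 0.40786 × 22 = 8.9729
R₀ = 0.0000 + 10.2094 + 8.9729 = 19.1823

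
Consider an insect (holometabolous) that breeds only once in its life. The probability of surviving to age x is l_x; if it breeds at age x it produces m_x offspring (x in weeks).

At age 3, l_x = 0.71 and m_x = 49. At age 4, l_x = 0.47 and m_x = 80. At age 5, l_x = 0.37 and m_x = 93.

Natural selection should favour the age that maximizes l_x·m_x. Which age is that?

4

Expected offspring if breeding at age x = l_x × m_x:
  age 3: 0.71 × 49 = 34.790
  age 4: 0.47 × 80 = 37.600
  age 5: 0.37 × 93 = 34.410
Maximum at age 4 (37.600).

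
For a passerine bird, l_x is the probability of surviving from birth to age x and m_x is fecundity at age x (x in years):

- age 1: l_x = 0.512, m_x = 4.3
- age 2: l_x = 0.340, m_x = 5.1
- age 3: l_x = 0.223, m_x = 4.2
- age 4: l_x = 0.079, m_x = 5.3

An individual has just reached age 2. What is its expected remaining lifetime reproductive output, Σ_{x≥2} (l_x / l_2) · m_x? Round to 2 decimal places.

l_2 = 0.340. Conditional survival from age 2 to x is l_x / l_2.
  x=2: (0.340/0.340) × 5.1 = 5.1000
  x=3: (0.223/0.340) × 4.2 = 2.7547
  x=4: (0.079/0.340) × 5.3 = 1.2315
Sum = 5.1000 + 2.7547 + 1.2315 = 9.0862

9.09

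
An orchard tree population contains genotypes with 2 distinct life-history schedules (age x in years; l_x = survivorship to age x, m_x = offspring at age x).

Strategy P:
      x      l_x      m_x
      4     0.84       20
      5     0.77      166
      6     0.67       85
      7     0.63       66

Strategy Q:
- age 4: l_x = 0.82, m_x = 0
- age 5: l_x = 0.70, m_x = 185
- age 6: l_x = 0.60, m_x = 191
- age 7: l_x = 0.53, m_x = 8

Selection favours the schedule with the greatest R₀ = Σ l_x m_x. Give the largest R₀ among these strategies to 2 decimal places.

248.34

Strategy P: R₀ = 0.84×20 + 0.77×166 + 0.67×85 + 0.63×66 = 243.1500
Strategy Q: R₀ = 0.82×0 + 0.70×185 + 0.60×191 + 0.53×8 = 248.3400
Highest R₀: strategy Q with 248.3400.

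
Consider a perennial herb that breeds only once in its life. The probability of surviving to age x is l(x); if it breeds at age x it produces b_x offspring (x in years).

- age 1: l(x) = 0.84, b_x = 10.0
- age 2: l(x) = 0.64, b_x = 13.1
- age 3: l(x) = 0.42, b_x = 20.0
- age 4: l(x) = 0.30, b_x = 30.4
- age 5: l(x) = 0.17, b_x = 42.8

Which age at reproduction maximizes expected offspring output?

Expected offspring if breeding at age x = l(x) × b_x:
  age 1: 0.84 × 10.0 = 8.400
  age 2: 0.64 × 13.1 = 8.384
  age 3: 0.42 × 20.0 = 8.400
  age 4: 0.30 × 30.4 = 9.120
  age 5: 0.17 × 42.8 = 7.276
Maximum at age 4 (9.120).

4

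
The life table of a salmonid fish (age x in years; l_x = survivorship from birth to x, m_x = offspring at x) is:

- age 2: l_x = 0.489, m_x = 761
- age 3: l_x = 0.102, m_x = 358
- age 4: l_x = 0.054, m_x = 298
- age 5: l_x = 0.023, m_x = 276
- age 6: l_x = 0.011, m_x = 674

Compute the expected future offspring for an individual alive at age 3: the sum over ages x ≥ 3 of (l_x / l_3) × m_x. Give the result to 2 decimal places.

l_3 = 0.102. Conditional survival from age 3 to x is l_x / l_3.
  x=3: (0.102/0.102) × 358 = 358.0000
  x=4: (0.054/0.102) × 298 = 157.7647
  x=5: (0.023/0.102) × 276 = 62.2353
  x=6: (0.011/0.102) × 674 = 72.6863
Sum = 358.0000 + 157.7647 + 62.2353 + 72.6863 = 650.6863

650.69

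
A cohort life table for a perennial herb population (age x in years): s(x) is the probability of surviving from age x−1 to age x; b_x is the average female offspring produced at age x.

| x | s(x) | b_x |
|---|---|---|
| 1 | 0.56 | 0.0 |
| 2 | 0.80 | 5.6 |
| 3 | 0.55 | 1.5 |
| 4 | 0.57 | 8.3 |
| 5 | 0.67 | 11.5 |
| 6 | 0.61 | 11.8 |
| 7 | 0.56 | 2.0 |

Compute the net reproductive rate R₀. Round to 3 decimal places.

Survivorship from birth: l_x = s_1·s_2·…·s_x.
  l_1 = 0.56000
  l_2 = 0.44800
  l_3 = 0.24640
  l_4 = 0.14045
  l_5 = 0.09410
  l_6 = 0.05740
  l_7 = 0.03214
R₀ = Σ l_x b_x:
  age 1: 0.56000 × 0.0 = 0.0000
  age 2: 0.44800 × 5.6 = 2.5088
  age 3: 0.24640 × 1.5 = 0.3696
  age 4: 0.14045 × 8.3 = 1.1657
  age 5: 0.09410 × 11.5 = 1.0821
  age 6: 0.05740 × 11.8 = 0.6773
  age 7: 0.03214 × 2.0 = 0.0643
R₀ = 0.0000 + 2.5088 + 0.3696 + 1.1657 + 1.0821 + 0.6773 + 0.0643 = 5.8679

5.868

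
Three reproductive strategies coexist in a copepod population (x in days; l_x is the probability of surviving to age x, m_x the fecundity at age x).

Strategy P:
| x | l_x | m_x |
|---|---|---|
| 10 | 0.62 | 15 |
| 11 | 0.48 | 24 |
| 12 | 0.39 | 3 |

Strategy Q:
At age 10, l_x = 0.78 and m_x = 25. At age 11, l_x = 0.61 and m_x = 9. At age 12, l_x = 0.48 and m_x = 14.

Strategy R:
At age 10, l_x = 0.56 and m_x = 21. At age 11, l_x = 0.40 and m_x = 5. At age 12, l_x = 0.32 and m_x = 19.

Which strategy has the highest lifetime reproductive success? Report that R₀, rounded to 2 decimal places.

31.71

Strategy P: R₀ = 0.62×15 + 0.48×24 + 0.39×3 = 21.9900
Strategy Q: R₀ = 0.78×25 + 0.61×9 + 0.48×14 = 31.7100
Strategy R: R₀ = 0.56×21 + 0.40×5 + 0.32×19 = 19.8400
Highest R₀: strategy Q with 31.7100.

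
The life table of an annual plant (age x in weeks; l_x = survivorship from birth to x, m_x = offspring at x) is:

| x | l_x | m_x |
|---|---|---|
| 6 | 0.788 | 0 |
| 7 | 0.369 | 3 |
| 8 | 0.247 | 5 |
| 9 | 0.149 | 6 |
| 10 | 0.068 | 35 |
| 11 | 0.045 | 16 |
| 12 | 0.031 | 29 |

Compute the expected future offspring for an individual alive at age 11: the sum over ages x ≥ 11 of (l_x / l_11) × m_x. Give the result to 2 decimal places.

l_11 = 0.045. Conditional survival from age 11 to x is l_x / l_11.
  x=11: (0.045/0.045) × 16 = 16.0000
  x=12: (0.031/0.045) × 29 = 19.9778
Sum = 16.0000 + 19.9778 = 35.9778

35.98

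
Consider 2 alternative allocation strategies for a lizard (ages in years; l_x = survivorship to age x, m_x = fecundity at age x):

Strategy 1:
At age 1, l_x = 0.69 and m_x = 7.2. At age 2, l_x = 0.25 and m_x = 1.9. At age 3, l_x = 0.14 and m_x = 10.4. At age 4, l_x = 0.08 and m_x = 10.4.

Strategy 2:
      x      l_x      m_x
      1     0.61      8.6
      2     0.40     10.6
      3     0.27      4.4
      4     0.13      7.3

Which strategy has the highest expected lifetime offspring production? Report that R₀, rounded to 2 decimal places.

Strategy 1: R₀ = 0.69×7.2 + 0.25×1.9 + 0.14×10.4 + 0.08×10.4 = 7.7310
Strategy 2: R₀ = 0.61×8.6 + 0.40×10.6 + 0.27×4.4 + 0.13×7.3 = 11.6230
Highest R₀: strategy 2 with 11.6230.

11.62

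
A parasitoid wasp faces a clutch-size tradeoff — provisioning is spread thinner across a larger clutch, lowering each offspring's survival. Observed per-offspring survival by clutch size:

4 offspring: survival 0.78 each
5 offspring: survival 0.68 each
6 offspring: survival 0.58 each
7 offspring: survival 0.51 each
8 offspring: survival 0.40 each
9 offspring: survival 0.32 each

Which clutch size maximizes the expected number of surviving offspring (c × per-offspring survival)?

7

Expected surviving offspring = c × s(c):
  c=4: 4 × 0.78 = 3.120
  c=5: 5 × 0.68 = 3.400
  c=6: 6 × 0.58 = 3.480
  c=7: 7 × 0.51 = 3.570
  c=8: 8 × 0.40 = 3.200
  c=9: 9 × 0.32 = 2.880
Maximum at c = 7 (3.570 surviving offspring).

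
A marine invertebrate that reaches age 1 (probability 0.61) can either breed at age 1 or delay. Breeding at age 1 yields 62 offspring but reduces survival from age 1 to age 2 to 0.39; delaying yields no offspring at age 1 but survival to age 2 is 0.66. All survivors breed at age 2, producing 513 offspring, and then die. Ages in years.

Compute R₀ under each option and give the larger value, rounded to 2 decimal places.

breed at age 1: R₀ = 0.61 × (62 + 0.39 × 513) = 0.61 × 262.0700 = 159.8627
delay to age 2: R₀ = 0.61 × (0.66 × 513) = 0.61 × 338.5800 = 206.5338
Higher: delay to age 2 (206.5338).

206.53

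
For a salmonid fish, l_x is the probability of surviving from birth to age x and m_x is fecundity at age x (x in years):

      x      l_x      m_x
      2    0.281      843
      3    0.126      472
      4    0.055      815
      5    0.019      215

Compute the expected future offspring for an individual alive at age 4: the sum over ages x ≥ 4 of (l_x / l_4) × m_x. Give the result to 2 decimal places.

889.27

l_4 = 0.055. Conditional survival from age 4 to x is l_x / l_4.
  x=4: (0.055/0.055) × 815 = 815.0000
  x=5: (0.019/0.055) × 215 = 74.2727
Sum = 815.0000 + 74.2727 = 889.2727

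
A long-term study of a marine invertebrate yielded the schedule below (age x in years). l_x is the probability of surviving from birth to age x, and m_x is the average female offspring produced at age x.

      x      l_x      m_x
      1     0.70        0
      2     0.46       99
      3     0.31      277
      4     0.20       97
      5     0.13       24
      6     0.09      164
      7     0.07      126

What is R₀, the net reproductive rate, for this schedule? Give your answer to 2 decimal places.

R₀ = Σ l_x m_x:
  age 1: 0.70 × 0 = 0.0000
  age 2: 0.46 × 99 = 45.5400
  age 3: 0.31 × 277 = 85.8700
  age 4: 0.20 × 97 = 19.4000
  age 5: 0.13 × 24 = 3.1200
  age 6: 0.09 × 164 = 14.7600
  age 7: 0.07 × 126 = 8.8200
R₀ = 0.0000 + 45.5400 + 85.8700 + 19.4000 + 3.1200 + 14.7600 + 8.8200 = 177.5100

177.51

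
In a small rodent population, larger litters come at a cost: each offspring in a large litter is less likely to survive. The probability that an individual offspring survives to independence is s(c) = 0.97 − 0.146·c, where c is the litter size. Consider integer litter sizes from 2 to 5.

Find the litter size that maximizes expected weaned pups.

Expected weaned pups = c × s(c):
  c=2: 2 × 0.678 = 1.356
  c=3: 3 × 0.532 = 1.596
  c=4: 4 × 0.386 = 1.544
  c=5: 5 × 0.240 = 1.200
Maximum at c = 3 (1.596 weaned pups).

3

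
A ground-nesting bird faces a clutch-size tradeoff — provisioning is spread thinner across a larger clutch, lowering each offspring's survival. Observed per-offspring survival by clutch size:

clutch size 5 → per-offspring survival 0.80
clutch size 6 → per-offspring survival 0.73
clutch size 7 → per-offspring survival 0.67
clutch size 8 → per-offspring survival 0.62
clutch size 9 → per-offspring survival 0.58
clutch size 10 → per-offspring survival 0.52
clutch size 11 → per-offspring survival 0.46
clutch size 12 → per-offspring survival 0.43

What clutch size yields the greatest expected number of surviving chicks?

Expected surviving chicks = c × s(c):
  c=5: 5 × 0.80 = 4.000
  c=6: 6 × 0.73 = 4.380
  c=7: 7 × 0.67 = 4.690
  c=8: 8 × 0.62 = 4.960
  c=9: 9 × 0.58 = 5.220
  c=10: 10 × 0.52 = 5.200
  c=11: 11 × 0.46 = 5.060
  c=12: 12 × 0.43 = 5.160
Maximum at c = 9 (5.220 surviving chicks).

9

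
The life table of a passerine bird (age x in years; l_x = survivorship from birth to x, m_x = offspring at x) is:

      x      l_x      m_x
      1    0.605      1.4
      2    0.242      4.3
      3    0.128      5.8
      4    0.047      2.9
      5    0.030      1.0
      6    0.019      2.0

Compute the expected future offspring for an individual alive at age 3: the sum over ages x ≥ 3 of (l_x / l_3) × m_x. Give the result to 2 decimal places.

7.40

l_3 = 0.128. Conditional survival from age 3 to x is l_x / l_3.
  x=3: (0.128/0.128) × 5.8 = 5.8000
  x=4: (0.047/0.128) × 2.9 = 1.0648
  x=5: (0.030/0.128) × 1.0 = 0.2344
  x=6: (0.019/0.128) × 2.0 = 0.2969
Sum = 5.8000 + 1.0648 + 0.2344 + 0.2969 = 7.3961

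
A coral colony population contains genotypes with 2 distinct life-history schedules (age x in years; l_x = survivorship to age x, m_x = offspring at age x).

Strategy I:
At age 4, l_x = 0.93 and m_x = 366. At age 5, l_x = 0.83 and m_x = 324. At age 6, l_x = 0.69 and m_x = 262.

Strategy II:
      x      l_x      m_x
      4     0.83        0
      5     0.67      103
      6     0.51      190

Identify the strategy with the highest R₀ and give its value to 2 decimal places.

Strategy I: R₀ = 0.93×366 + 0.83×324 + 0.69×262 = 790.0800
Strategy II: R₀ = 0.83×0 + 0.67×103 + 0.51×190 = 165.9100
Highest R₀: strategy I with 790.0800.

790.08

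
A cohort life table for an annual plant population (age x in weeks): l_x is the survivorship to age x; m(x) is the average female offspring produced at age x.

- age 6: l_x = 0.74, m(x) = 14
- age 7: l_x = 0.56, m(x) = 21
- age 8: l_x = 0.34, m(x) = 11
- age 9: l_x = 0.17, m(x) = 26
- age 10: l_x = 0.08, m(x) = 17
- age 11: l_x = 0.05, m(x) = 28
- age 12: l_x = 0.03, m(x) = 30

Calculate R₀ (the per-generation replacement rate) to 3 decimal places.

33.940

R₀ = Σ l_x m(x):
  age 6: 0.74 × 14 = 10.3600
  age 7: 0.56 × 21 = 11.7600
  age 8: 0.34 × 11 = 3.7400
  age 9: 0.17 × 26 = 4.4200
  age 10: 0.08 × 17 = 1.3600
  age 11: 0.05 × 28 = 1.4000
  age 12: 0.03 × 30 = 0.9000
R₀ = 10.3600 + 11.7600 + 3.7400 + 4.4200 + 1.3600 + 1.4000 + 0.9000 = 33.9400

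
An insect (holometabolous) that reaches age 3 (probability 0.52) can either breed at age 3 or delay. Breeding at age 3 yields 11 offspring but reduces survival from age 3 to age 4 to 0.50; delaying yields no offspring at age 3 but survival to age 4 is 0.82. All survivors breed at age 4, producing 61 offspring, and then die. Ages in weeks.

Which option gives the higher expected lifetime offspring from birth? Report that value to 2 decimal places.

26.01

breed at age 3: R₀ = 0.52 × (11 + 0.50 × 61) = 0.52 × 41.5000 = 21.5800
delay to age 4: R₀ = 0.52 × (0.82 × 61) = 0.52 × 50.0200 = 26.0104
Higher: delay to age 4 (26.0104).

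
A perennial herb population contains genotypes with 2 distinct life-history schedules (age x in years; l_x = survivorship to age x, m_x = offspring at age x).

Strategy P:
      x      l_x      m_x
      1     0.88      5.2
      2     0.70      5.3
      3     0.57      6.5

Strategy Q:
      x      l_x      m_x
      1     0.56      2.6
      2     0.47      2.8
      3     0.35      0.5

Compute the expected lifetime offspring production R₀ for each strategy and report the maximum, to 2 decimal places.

Strategy P: R₀ = 0.88×5.2 + 0.70×5.3 + 0.57×6.5 = 11.9910
Strategy Q: R₀ = 0.56×2.6 + 0.47×2.8 + 0.35×0.5 = 2.9470
Highest R₀: strategy P with 11.9910.

11.99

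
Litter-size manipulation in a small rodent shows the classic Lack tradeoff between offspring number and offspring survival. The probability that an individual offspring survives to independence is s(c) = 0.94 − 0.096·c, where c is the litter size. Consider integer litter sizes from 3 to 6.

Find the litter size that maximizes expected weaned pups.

Expected weaned pups = c × s(c):
  c=3: 3 × 0.652 = 1.956
  c=4: 4 × 0.556 = 2.224
  c=5: 5 × 0.460 = 2.300
  c=6: 6 × 0.364 = 2.184
Maximum at c = 5 (2.300 weaned pups).

5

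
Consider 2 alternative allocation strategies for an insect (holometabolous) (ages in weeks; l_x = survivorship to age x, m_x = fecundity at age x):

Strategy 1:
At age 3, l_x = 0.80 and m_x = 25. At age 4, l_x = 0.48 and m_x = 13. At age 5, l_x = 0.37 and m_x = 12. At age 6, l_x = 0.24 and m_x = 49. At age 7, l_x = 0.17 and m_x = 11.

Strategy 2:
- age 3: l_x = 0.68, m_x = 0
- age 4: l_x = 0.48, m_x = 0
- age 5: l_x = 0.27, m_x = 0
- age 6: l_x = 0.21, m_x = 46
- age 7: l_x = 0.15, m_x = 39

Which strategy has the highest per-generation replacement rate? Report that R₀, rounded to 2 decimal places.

Strategy 1: R₀ = 0.80×25 + 0.48×13 + 0.37×12 + 0.24×49 + 0.17×11 = 44.3100
Strategy 2: R₀ = 0.68×0 + 0.48×0 + 0.27×0 + 0.21×46 + 0.15×39 = 15.5100
Highest R₀: strategy 1 with 44.3100.

44.31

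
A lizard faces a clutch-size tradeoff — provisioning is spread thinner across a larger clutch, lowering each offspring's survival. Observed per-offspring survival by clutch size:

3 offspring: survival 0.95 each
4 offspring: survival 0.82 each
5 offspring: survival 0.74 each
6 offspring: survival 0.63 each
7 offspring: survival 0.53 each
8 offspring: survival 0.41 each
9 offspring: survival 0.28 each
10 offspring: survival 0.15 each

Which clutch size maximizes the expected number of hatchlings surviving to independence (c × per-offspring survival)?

Expected hatchlings surviving to independence = c × s(c):
  c=3: 3 × 0.95 = 2.850
  c=4: 4 × 0.82 = 3.280
  c=5: 5 × 0.74 = 3.700
  c=6: 6 × 0.63 = 3.780
  c=7: 7 × 0.53 = 3.710
  c=8: 8 × 0.41 = 3.280
  c=9: 9 × 0.28 = 2.520
  c=10: 10 × 0.15 = 1.500
Maximum at c = 6 (3.780 hatchlings surviving to independence).

6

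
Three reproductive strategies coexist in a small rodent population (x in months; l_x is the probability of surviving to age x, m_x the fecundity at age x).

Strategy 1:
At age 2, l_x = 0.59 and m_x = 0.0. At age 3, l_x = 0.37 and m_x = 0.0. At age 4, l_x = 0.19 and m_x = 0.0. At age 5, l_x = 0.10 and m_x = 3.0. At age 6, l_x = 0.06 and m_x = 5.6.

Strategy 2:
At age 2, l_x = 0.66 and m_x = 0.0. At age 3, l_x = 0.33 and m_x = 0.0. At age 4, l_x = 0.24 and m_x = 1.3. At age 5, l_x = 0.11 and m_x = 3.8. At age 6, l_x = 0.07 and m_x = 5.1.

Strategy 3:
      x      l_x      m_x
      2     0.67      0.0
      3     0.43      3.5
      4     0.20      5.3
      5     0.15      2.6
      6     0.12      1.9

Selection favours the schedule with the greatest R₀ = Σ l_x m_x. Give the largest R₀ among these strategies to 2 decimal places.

3.18

Strategy 1: R₀ = 0.59×0.0 + 0.37×0.0 + 0.19×0.0 + 0.10×3.0 + 0.06×5.6 = 0.6360
Strategy 2: R₀ = 0.66×0.0 + 0.33×0.0 + 0.24×1.3 + 0.11×3.8 + 0.07×5.1 = 1.0870
Strategy 3: R₀ = 0.67×0.0 + 0.43×3.5 + 0.20×5.3 + 0.15×2.6 + 0.12×1.9 = 3.1830
Highest R₀: strategy 3 with 3.1830.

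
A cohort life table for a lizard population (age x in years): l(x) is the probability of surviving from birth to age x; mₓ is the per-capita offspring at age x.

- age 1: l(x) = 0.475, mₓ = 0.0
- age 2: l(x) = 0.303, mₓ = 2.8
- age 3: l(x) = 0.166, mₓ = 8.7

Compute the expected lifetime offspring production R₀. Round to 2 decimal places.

R₀ = Σ l(x) mₓ:
  age 1: 0.475 × 0.0 = 0.0000
  age 2: 0.303 × 2.8 = 0.8484
  age 3: 0.166 × 8.7 = 1.4442
R₀ = 0.0000 + 0.8484 + 1.4442 = 2.2926

2.29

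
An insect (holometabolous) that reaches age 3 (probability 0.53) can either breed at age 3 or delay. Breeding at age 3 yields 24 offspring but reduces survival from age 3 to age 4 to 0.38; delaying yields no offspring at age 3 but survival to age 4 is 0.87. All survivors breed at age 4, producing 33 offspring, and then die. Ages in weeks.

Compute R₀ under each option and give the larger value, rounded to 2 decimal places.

breed at age 3: R₀ = 0.53 × (24 + 0.38 × 33) = 0.53 × 36.5400 = 19.3662
delay to age 4: R₀ = 0.53 × (0.87 × 33) = 0.53 × 28.7100 = 15.2163
Higher: breed at age 3 (19.3662).

19.37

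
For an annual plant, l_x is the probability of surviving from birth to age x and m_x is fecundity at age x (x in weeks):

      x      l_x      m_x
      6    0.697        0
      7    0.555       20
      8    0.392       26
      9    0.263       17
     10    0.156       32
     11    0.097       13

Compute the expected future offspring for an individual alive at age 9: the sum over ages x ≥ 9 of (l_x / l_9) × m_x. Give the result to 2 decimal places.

40.78

l_9 = 0.263. Conditional survival from age 9 to x is l_x / l_9.
  x=9: (0.263/0.263) × 17 = 17.0000
  x=10: (0.156/0.263) × 32 = 18.9810
  x=11: (0.097/0.263) × 13 = 4.7947
Sum = 17.0000 + 18.9810 + 4.7947 = 40.7757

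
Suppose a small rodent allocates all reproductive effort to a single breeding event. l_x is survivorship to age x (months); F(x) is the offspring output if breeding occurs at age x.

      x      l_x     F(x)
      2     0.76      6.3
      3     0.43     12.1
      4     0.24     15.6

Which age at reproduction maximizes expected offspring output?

Expected offspring if breeding at age x = l_x × F(x):
  age 2: 0.76 × 6.3 = 4.788
  age 3: 0.43 × 12.1 = 5.203
  age 4: 0.24 × 15.6 = 3.744
Maximum at age 3 (5.203).

3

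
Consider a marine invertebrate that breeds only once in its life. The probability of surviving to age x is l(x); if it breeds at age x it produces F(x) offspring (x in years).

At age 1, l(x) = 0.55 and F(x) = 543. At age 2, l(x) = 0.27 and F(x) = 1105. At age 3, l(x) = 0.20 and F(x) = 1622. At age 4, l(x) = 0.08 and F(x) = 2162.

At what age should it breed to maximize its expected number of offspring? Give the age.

3

Expected offspring if breeding at age x = l(x) × F(x):
  age 1: 0.55 × 543 = 298.650
  age 2: 0.27 × 1105 = 298.350
  age 3: 0.20 × 1622 = 324.400
  age 4: 0.08 × 2162 = 172.960
Maximum at age 3 (324.400).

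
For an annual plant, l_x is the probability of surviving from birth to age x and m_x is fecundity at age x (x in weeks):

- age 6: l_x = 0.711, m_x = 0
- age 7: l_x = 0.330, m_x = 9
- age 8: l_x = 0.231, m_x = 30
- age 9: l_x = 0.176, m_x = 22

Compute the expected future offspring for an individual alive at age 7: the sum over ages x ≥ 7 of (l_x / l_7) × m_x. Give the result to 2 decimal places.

l_7 = 0.330. Conditional survival from age 7 to x is l_x / l_7.
  x=7: (0.330/0.330) × 9 = 9.0000
  x=8: (0.231/0.330) × 30 = 21.0000
  x=9: (0.176/0.330) × 22 = 11.7333
Sum = 9.0000 + 21.0000 + 11.7333 = 41.7333

41.73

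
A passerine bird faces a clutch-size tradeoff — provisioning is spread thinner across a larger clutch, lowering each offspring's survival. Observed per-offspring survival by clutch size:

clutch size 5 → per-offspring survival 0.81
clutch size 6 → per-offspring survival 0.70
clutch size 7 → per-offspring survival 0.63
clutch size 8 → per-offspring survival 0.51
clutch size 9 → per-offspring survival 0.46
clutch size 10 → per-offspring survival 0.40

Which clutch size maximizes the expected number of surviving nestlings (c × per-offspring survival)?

Expected surviving nestlings = c × s(c):
  c=5: 5 × 0.81 = 4.050
  c=6: 6 × 0.70 = 4.200
  c=7: 7 × 0.63 = 4.410
  c=8: 8 × 0.51 = 4.080
  c=9: 9 × 0.46 = 4.140
  c=10: 10 × 0.40 = 4.000
Maximum at c = 7 (4.410 surviving nestlings).

7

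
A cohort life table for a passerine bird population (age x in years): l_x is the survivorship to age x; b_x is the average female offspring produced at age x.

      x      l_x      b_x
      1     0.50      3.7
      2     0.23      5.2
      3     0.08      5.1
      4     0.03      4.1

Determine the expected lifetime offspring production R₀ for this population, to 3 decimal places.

R₀ = Σ l_x b_x:
  age 1: 0.50 × 3.7 = 1.8500
  age 2: 0.23 × 5.2 = 1.1960
  age 3: 0.08 × 5.1 = 0.4080
  age 4: 0.03 × 4.1 = 0.1230
R₀ = 1.8500 + 1.1960 + 0.4080 + 0.1230 = 3.5770

3.577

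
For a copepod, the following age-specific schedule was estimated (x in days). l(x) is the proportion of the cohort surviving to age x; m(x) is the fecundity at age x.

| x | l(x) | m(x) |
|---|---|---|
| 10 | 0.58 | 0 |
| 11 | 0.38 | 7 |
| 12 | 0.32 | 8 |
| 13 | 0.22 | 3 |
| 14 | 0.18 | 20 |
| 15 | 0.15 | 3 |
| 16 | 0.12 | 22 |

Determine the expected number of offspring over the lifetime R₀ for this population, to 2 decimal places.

12.57

R₀ = Σ l(x) m(x):
  age 10: 0.58 × 0 = 0.0000
  age 11: 0.38 × 7 = 2.6600
  age 12: 0.32 × 8 = 2.5600
  age 13: 0.22 × 3 = 0.6600
  age 14: 0.18 × 20 = 3.6000
  age 15: 0.15 × 3 = 0.4500
  age 16: 0.12 × 22 = 2.6400
R₀ = 0.0000 + 2.6600 + 2.5600 + 0.6600 + 3.6000 + 0.4500 + 2.6400 = 12.5700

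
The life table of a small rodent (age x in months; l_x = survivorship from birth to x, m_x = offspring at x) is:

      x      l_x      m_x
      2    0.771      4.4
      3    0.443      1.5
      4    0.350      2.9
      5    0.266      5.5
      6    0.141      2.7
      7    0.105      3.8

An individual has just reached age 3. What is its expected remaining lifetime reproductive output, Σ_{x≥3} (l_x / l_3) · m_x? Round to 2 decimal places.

8.85

l_3 = 0.443. Conditional survival from age 3 to x is l_x / l_3.
  x=3: (0.443/0.443) × 1.5 = 1.5000
  x=4: (0.350/0.443) × 2.9 = 2.2912
  x=5: (0.266/0.443) × 5.5 = 3.3025
  x=6: (0.141/0.443) × 2.7 = 0.8594
  x=7: (0.105/0.443) × 3.8 = 0.9007
Sum = 1.5000 + 2.2912 + 3.3025 + 0.8594 + 0.9007 = 8.8537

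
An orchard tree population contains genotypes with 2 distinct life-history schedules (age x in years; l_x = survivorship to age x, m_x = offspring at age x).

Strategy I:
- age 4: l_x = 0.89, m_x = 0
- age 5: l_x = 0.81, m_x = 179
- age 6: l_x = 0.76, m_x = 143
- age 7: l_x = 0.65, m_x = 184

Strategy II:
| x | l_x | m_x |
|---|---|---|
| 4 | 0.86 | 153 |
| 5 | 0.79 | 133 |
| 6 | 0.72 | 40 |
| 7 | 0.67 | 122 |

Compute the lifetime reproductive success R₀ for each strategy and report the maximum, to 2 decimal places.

373.27

Strategy I: R₀ = 0.89×0 + 0.81×179 + 0.76×143 + 0.65×184 = 373.2700
Strategy II: R₀ = 0.86×153 + 0.79×133 + 0.72×40 + 0.67×122 = 347.1900
Highest R₀: strategy I with 373.2700.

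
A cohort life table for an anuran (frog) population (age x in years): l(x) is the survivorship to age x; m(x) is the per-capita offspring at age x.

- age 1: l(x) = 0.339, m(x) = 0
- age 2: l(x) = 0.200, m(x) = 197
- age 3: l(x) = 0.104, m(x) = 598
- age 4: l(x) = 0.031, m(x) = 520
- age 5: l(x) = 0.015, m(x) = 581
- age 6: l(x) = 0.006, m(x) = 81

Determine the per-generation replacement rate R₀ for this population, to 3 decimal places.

R₀ = Σ l(x) m(x):
  age 1: 0.339 × 0 = 0.0000
  age 2: 0.200 × 197 = 39.4000
  age 3: 0.104 × 598 = 62.1920
  age 4: 0.031 × 520 = 16.1200
  age 5: 0.015 × 581 = 8.7150
  age 6: 0.006 × 81 = 0.4860
R₀ = 0.0000 + 39.4000 + 62.1920 + 16.1200 + 8.7150 + 0.4860 = 126.9130

126.913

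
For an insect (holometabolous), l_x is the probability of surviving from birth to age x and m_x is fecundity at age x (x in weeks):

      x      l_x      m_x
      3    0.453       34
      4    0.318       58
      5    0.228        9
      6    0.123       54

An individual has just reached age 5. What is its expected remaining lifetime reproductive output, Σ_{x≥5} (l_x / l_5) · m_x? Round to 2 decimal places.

l_5 = 0.228. Conditional survival from age 5 to x is l_x / l_5.
  x=5: (0.228/0.228) × 9 = 9.0000
  x=6: (0.123/0.228) × 54 = 29.1316
Sum = 9.0000 + 29.1316 = 38.1316

38.13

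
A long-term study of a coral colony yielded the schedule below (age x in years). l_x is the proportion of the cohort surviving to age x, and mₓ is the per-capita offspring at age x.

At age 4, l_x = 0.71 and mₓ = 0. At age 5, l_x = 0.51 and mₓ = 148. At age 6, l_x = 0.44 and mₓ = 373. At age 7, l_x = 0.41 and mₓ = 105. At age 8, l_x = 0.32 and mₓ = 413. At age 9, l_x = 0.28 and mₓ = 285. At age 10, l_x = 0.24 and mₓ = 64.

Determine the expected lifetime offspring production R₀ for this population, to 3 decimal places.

509.970

R₀ = Σ l_x mₓ:
  age 4: 0.71 × 0 = 0.0000
  age 5: 0.51 × 148 = 75.4800
  age 6: 0.44 × 373 = 164.1200
  age 7: 0.41 × 105 = 43.0500
  age 8: 0.32 × 413 = 132.1600
  age 9: 0.28 × 285 = 79.8000
  age 10: 0.24 × 64 = 15.3600
R₀ = 0.0000 + 75.4800 + 164.1200 + 43.0500 + 132.1600 + 79.8000 + 15.3600 = 509.9700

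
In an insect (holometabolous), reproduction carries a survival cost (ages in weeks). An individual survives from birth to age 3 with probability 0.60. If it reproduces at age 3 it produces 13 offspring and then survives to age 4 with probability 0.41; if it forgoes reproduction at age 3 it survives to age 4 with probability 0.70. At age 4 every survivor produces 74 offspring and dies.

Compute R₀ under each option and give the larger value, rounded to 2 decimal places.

31.08

breed at age 3: R₀ = 0.60 × (13 + 0.41 × 74) = 0.60 × 43.3400 = 26.0040
delay to age 4: R₀ = 0.60 × (0.70 × 74) = 0.60 × 51.8000 = 31.0800
Higher: delay to age 4 (31.0800).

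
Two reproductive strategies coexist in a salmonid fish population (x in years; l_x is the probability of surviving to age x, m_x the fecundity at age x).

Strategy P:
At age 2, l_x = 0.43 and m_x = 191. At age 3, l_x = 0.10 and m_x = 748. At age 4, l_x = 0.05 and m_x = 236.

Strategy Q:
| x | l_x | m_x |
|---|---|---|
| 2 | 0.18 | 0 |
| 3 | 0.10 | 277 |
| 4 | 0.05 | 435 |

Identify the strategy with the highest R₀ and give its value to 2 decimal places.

Strategy P: R₀ = 0.43×191 + 0.10×748 + 0.05×236 = 168.7300
Strategy Q: R₀ = 0.18×0 + 0.10×277 + 0.05×435 = 49.4500
Highest R₀: strategy P with 168.7300.

168.73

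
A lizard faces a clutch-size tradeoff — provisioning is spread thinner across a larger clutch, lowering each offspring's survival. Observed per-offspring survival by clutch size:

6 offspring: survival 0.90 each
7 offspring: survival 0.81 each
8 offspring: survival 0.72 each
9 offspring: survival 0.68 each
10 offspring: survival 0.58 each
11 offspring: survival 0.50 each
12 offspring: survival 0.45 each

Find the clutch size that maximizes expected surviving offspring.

Expected surviving offspring = c × s(c):
  c=6: 6 × 0.90 = 5.400
  c=7: 7 × 0.81 = 5.670
  c=8: 8 × 0.72 = 5.760
  c=9: 9 × 0.68 = 6.120
  c=10: 10 × 0.58 = 5.800
  c=11: 11 × 0.50 = 5.500
  c=12: 12 × 0.45 = 5.400
Maximum at c = 9 (6.120 surviving offspring).

9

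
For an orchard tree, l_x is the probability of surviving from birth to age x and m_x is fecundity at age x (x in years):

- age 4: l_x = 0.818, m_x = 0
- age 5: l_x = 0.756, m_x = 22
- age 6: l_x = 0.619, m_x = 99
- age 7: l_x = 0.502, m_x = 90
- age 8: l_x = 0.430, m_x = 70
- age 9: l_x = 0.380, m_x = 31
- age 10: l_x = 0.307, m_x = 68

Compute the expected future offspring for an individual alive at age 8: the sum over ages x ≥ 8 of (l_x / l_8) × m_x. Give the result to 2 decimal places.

l_8 = 0.430. Conditional survival from age 8 to x is l_x / l_8.
  x=8: (0.430/0.430) × 70 = 70.0000
  x=9: (0.380/0.430) × 31 = 27.3953
  x=10: (0.307/0.430) × 68 = 48.5488
Sum = 70.0000 + 27.3953 + 48.5488 = 145.9442

145.94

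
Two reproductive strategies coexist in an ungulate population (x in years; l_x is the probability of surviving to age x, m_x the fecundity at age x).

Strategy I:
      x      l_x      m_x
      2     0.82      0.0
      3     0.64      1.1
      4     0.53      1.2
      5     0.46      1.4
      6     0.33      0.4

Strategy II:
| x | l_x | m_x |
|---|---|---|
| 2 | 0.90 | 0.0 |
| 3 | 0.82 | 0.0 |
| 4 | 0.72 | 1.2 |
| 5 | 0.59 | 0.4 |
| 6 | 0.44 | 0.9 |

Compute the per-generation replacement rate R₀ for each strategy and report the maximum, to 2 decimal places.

2.12

Strategy I: R₀ = 0.82×0.0 + 0.64×1.1 + 0.53×1.2 + 0.46×1.4 + 0.33×0.4 = 2.1160
Strategy II: R₀ = 0.90×0.0 + 0.82×0.0 + 0.72×1.2 + 0.59×0.4 + 0.44×0.9 = 1.4960
Highest R₀: strategy I with 2.1160.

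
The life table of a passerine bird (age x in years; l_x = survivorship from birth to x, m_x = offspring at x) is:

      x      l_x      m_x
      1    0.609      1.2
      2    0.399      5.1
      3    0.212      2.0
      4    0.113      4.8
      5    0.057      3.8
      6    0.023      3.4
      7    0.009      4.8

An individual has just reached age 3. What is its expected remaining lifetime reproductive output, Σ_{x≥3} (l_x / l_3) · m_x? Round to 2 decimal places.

6.15

l_3 = 0.212. Conditional survival from age 3 to x is l_x / l_3.
  x=3: (0.212/0.212) × 2.0 = 2.0000
  x=4: (0.113/0.212) × 4.8 = 2.5585
  x=5: (0.057/0.212) × 3.8 = 1.0217
  x=6: (0.023/0.212) × 3.4 = 0.3689
  x=7: (0.009/0.212) × 4.8 = 0.2038
Sum = 2.0000 + 2.5585 + 1.0217 + 0.3689 + 0.2038 = 6.1528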